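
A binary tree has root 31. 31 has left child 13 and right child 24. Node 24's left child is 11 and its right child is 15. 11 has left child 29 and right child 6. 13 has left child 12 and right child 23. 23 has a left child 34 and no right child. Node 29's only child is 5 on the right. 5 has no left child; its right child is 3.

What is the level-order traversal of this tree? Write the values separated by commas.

31, 13, 24, 12, 23, 11, 15, 34, 29, 6, 5, 3

Level-order visits nodes level by level from the root, left to right within each level.
Level 0: 31
Level 1: 13, 24
Level 2: 12, 23, 11, 15
Level 3: 34, 29, 6
Level 4: 5
Level 5: 3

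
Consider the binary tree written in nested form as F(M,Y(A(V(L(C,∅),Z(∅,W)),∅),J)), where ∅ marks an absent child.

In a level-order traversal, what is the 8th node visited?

Z

Level-order visits nodes level by level from the root, left to right within each level.
Level 0: F
Level 1: M, Y
Level 2: A, J
Level 3: V
Level 4: L, Z
Level 5: C, W
Full level-order sequence: F, M, Y, A, J, V, L, Z, C, W.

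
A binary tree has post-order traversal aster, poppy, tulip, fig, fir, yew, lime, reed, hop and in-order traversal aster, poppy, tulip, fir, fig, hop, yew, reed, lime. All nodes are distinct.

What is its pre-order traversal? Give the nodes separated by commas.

The last element of post-order is the root; it splits in-order into left and right subtrees.
Root hop: left subtree has 5 nodes {aster, poppy, tulip, fir, fig}, right has 3 {yew, reed, lime}.
  Root fir: left subtree has 3 nodes {aster, poppy, tulip}, right has 1 {fig}.
    Root tulip: left subtree has 2 nodes {aster, poppy}, right has 0 { }.
      Root poppy: left subtree has 1 node {aster}, right has 0 { }.
  Root reed: left subtree has 1 node {yew}, right has 1 {lime}.

hop, fir, tulip, poppy, aster, fig, reed, yew, lime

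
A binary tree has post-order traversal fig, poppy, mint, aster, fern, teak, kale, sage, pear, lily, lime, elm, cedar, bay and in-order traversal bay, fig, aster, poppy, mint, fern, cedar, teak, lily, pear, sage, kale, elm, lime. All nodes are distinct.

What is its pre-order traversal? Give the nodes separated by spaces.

The last element of post-order is the root; it splits in-order into left and right subtrees.
Root bay: left subtree has 0 nodes { }, right has 13 {fig, aster, poppy, mint, fern, cedar, teak, lily, pear, sage, kale, elm, lime}.
  Root cedar: left subtree has 5 nodes {fig, aster, poppy, mint, fern}, right has 7 {teak, lily, pear, sage, kale, elm, lime}.
    Root fern: left subtree has 4 nodes {fig, aster, poppy, mint}, right has 0 { }.
      Root aster: left subtree has 1 node {fig}, right has 2 {poppy, mint}.
        Root mint: left subtree has 1 node {poppy}, right has 0 { }.
    Root elm: left subtree has 5 nodes {teak, lily, pear, sage, kale}, right has 1 {lime}.
      Root lily: left subtree has 1 node {teak}, right has 3 {pear, sage, kale}.
        Root pear: left subtree has 0 nodes { }, right has 2 {sage, kale}.
          Root sage: left subtree has 0 nodes { }, right has 1 {kale}.

bay cedar fern aster fig mint poppy elm lily teak pear sage kale lime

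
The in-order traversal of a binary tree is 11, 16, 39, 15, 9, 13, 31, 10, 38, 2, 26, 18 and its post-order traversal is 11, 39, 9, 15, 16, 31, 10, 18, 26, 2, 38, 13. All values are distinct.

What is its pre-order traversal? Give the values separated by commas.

The last element of post-order is the root; it splits in-order into left and right subtrees.
Root 13: left subtree has 5 nodes {11, 16, 39, 15, 9}, right has 6 {31, 10, 38, 2, 26, 18}.
  Root 16: left subtree has 1 node {11}, right has 3 {39, 15, 9}.
    Root 15: left subtree has 1 node {39}, right has 1 {9}.
  Root 38: left subtree has 2 nodes {31, 10}, right has 3 {2, 26, 18}.
    Root 10: left subtree has 1 node {31}, right has 0 { }.
    Root 2: left subtree has 0 nodes { }, right has 2 {26, 18}.
      Root 26: left subtree has 0 nodes { }, right has 1 {18}.

13, 16, 11, 15, 39, 9, 38, 10, 31, 2, 26, 18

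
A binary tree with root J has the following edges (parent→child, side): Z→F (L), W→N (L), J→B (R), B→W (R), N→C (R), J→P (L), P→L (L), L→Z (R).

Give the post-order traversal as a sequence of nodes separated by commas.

Post-order visits the left subtree, then the right subtree, then the node.
At J: go left to P.
  At P: go left to L.
    At L: no left child.
    At L: go right to Z.
      At Z: go left to F.
        F is a leaf — visit F.
      At Z: no right child.
      Visit Z.
    Visit L.
  At P: no right child.
  Visit P.
At J: go right to B.
  At B: no left child.
  At B: go right to W.
    At W: go left to N.
      At N: no left child.
      At N: go right to C.
        C is a leaf — visit C.
      Visit N.
    At W: no right child.
    Visit W.
  Visit B.
Visit J.

F, Z, L, P, C, N, W, B, J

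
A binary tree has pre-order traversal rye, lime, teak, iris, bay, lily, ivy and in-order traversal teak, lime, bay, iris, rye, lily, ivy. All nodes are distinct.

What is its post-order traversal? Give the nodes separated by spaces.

The first element of pre-order is the root; it splits in-order into left and right subtrees.
Root rye: left subtree has 4 nodes {teak, lime, bay, iris}, right has 2 {lily, ivy}.
  Root lime: left subtree has 1 node {teak}, right has 2 {bay, iris}.
    Root iris: left subtree has 1 node {bay}, right has 0 { }.
  Root lily: left subtree has 0 nodes { }, right has 1 {ivy}.

teak bay iris lime ivy lily rye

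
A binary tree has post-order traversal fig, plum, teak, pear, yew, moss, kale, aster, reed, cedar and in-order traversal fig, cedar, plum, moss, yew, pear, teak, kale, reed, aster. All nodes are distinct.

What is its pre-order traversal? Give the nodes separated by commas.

The last element of post-order is the root; it splits in-order into left and right subtrees.
Root cedar: left subtree has 1 node {fig}, right has 8 {plum, moss, yew, pear, teak, kale, reed, aster}.
  Root reed: left subtree has 6 nodes {plum, moss, yew, pear, teak, kale}, right has 1 {aster}.
    Root kale: left subtree has 5 nodes {plum, moss, yew, pear, teak}, right has 0 { }.
      Root moss: left subtree has 1 node {plum}, right has 3 {yew, pear, teak}.
        Root yew: left subtree has 0 nodes { }, right has 2 {pear, teak}.
          Root pear: left subtree has 0 nodes { }, right has 1 {teak}.

cedar, fig, reed, kale, moss, plum, yew, pear, teak, aster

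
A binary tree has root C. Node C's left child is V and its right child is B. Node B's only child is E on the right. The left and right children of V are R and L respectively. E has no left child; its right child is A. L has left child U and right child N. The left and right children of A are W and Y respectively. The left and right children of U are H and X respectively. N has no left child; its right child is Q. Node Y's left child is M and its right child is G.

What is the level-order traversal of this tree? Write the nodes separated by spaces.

C V B R L E U N A H X Q W Y M G

Level-order visits nodes level by level from the root, left to right within each level.
Level 0: C
Level 1: V, B
Level 2: R, L, E
Level 3: U, N, A
Level 4: H, X, Q, W, Y
Level 5: M, G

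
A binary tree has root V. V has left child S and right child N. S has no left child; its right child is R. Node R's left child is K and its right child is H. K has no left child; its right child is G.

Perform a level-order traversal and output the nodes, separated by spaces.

Level-order visits nodes level by level from the root, left to right within each level.
Level 0: V
Level 1: S, N
Level 2: R
Level 3: K, H
Level 4: G

V S N R K H G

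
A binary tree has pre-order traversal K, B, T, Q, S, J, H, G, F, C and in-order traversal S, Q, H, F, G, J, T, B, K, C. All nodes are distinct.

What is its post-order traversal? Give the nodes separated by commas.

The first element of pre-order is the root; it splits in-order into left and right subtrees.
Root K: left subtree has 8 nodes {S, Q, H, F, G, J, T, B}, right has 1 {C}.
  Root B: left subtree has 7 nodes {S, Q, H, F, G, J, T}, right has 0 { }.
    Root T: left subtree has 6 nodes {S, Q, H, F, G, J}, right has 0 { }.
      Root Q: left subtree has 1 node {S}, right has 4 {H, F, G, J}.
        Root J: left subtree has 3 nodes {H, F, G}, right has 0 { }.
          Root H: left subtree has 0 nodes { }, right has 2 {F, G}.
            Root G: left subtree has 1 node {F}, right has 0 { }.

S, F, G, H, J, Q, T, B, C, K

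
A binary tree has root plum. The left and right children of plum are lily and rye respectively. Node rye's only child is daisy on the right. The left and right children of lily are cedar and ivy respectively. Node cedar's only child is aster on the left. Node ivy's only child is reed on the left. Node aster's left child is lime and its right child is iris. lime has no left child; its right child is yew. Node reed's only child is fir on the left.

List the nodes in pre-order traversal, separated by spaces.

plum lily cedar aster lime yew iris ivy reed fir rye daisy

Pre-order visits the node, then its left subtree, then its right subtree.
Visit plum.
At plum: go left to lily.
  Visit lily.
  At lily: go left to cedar.
    Visit cedar.
    At cedar: go left to aster.
      Visit aster.
      At aster: go left to lime.
        Visit lime.
        At lime: no left child.
        At lime: go right to yew.
          yew is a leaf — visit yew.
      At aster: go right to iris.
        iris is a leaf — visit iris.
    At cedar: no right child.
  At lily: go right to ivy.
    Visit ivy.
    At ivy: go left to reed.
      Visit reed.
      At reed: go left to fir.
        fir is a leaf — visit fir.
      At reed: no right child.
    At ivy: no right child.
At plum: go right to rye.
  Visit rye.
  At rye: no left child.
  At rye: go right to daisy.
    daisy is a leaf — visit daisy.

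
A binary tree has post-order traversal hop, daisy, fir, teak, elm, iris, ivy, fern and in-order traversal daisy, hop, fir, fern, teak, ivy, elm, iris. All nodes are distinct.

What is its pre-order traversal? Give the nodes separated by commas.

fern, fir, daisy, hop, ivy, teak, iris, elm

The last element of post-order is the root; it splits in-order into left and right subtrees.
Root fern: left subtree has 3 nodes {daisy, hop, fir}, right has 4 {teak, ivy, elm, iris}.
  Root fir: left subtree has 2 nodes {daisy, hop}, right has 0 { }.
    Root daisy: left subtree has 0 nodes { }, right has 1 {hop}.
  Root ivy: left subtree has 1 node {teak}, right has 2 {elm, iris}.
    Root iris: left subtree has 1 node {elm}, right has 0 { }.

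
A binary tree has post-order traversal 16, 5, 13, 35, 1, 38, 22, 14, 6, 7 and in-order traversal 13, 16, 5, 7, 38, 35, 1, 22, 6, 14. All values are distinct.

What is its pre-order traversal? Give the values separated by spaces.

7 13 5 16 6 22 38 1 35 14

The last element of post-order is the root; it splits in-order into left and right subtrees.
Root 7: left subtree has 3 nodes {13, 16, 5}, right has 6 {38, 35, 1, 22, 6, 14}.
  Root 13: left subtree has 0 nodes { }, right has 2 {16, 5}.
    Root 5: left subtree has 1 node {16}, right has 0 { }.
  Root 6: left subtree has 4 nodes {38, 35, 1, 22}, right has 1 {14}.
    Root 22: left subtree has 3 nodes {38, 35, 1}, right has 0 { }.
      Root 38: left subtree has 0 nodes { }, right has 2 {35, 1}.
        Root 1: left subtree has 1 node {35}, right has 0 { }.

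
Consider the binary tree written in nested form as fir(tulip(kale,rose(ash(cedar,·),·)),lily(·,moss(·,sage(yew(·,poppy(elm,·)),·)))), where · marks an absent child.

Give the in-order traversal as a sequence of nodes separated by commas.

In-order visits the left subtree, then the node, then the right subtree.
At fir: go left to tulip.
  At tulip: go left to kale.
    kale is a leaf — visit kale.
  Visit tulip.
  At tulip: go right to rose.
    At rose: go left to ash.
      At ash: go left to cedar.
        cedar is a leaf — visit cedar.
      Visit ash.
      At ash: no right child.
    Visit rose.
    At rose: no right child.
Visit fir.
At fir: go right to lily.
  At lily: no left child.
  Visit lily.
  At lily: go right to moss.
    At moss: no left child.
    Visit moss.
    At moss: go right to sage.
      At sage: go left to yew.
        At yew: no left child.
        Visit yew.
        At yew: go right to poppy.
          At poppy: go left to elm.
            elm is a leaf — visit elm.
          Visit poppy.
          At poppy: no right child.
      Visit sage.
      At sage: no right child.

kale, tulip, cedar, ash, rose, fir, lily, moss, yew, elm, poppy, sage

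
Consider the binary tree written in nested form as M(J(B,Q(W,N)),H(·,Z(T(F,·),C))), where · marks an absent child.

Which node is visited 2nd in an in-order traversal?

J

In-order visits the left subtree, then the node, then the right subtree.
At M: go left to J.
  At J: go left to B.
    B is a leaf — visit B.
  Visit J.
  At J: go right to Q.
    At Q: go left to W.
      W is a leaf — visit W.
    Visit Q.
    At Q: go right to N.
      N is a leaf — visit N.
Visit M.
At M: go right to H.
  At H: no left child.
  Visit H.
  At H: go right to Z.
    At Z: go left to T.
      At T: go left to F.
        F is a leaf — visit F.
      Visit T.
      At T: no right child.
    Visit Z.
    At Z: go right to C.
      C is a leaf — visit C.
Full in-order sequence: B, J, W, Q, N, M, H, F, T, Z, C.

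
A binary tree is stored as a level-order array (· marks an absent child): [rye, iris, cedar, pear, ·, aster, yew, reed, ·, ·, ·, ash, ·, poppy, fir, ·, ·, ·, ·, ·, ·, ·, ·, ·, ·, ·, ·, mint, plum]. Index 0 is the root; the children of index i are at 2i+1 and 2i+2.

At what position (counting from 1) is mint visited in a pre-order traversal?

Pre-order visits the node, then its left subtree, then its right subtree.
Visit rye.
At rye: go left to iris.
  Visit iris.
  At iris: go left to pear.
    Visit pear.
    At pear: go left to reed.
      reed is a leaf — visit reed.
    At pear: no right child.
  At iris: no right child.
At rye: go right to cedar.
  Visit cedar.
  At cedar: go left to aster.
    Visit aster.
    At aster: go left to ash.
      ash is a leaf — visit ash.
    At aster: no right child.
  At cedar: go right to yew.
    Visit yew.
    At yew: go left to poppy.
      Visit poppy.
      At poppy: go left to mint.
        mint is a leaf — visit mint.
      At poppy: go right to plum.
        plum is a leaf — visit plum.
    At yew: go right to fir.
      fir is a leaf — visit fir.
Full pre-order sequence: rye, iris, pear, reed, cedar, aster, ash, yew, poppy, mint, plum, fir.

10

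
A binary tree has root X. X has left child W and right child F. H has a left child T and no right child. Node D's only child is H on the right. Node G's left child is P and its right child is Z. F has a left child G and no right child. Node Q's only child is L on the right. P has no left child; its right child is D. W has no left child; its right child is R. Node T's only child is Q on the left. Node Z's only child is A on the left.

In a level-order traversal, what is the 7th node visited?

Z

Level-order visits nodes level by level from the root, left to right within each level.
Level 0: X
Level 1: W, F
Level 2: R, G
Level 3: P, Z
Level 4: D, A
Level 5: H
Level 6: T
Level 7: Q
Level 8: L
Full level-order sequence: X, W, F, R, G, P, Z, D, A, H, T, Q, L.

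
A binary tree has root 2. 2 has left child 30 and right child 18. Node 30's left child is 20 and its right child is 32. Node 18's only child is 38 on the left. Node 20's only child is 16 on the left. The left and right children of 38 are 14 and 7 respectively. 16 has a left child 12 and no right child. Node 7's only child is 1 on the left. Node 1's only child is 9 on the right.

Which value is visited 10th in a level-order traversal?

Level-order visits nodes level by level from the root, left to right within each level.
Level 0: 2
Level 1: 30, 18
Level 2: 20, 32, 38
Level 3: 16, 14, 7
Level 4: 12, 1
Level 5: 9
Full level-order sequence: 2, 30, 18, 20, 32, 38, 16, 14, 7, 12, 1, 9.

12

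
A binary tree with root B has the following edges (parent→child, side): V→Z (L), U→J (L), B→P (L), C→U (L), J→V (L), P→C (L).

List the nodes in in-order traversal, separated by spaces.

Z V J U C P B

In-order visits the left subtree, then the node, then the right subtree.
At B: go left to P.
  At P: go left to C.
    At C: go left to U.
      At U: go left to J.
        At J: go left to V.
          At V: go left to Z.
            Z is a leaf — visit Z.
          Visit V.
          At V: no right child.
        Visit J.
        At J: no right child.
      Visit U.
      At U: no right child.
    Visit C.
    At C: no right child.
  Visit P.
  At P: no right child.
Visit B.
At B: no right child.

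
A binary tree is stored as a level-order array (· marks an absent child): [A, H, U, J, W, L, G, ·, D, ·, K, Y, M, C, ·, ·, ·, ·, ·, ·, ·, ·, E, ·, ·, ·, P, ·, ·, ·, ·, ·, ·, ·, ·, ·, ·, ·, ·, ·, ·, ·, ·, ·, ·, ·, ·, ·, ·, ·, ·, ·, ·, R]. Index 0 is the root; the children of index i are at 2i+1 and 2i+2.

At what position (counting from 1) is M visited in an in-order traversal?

10

In-order visits the left subtree, then the node, then the right subtree.
At A: go left to H.
  At H: go left to J.
    At J: no left child.
    Visit J.
    At J: go right to D.
      D is a leaf — visit D.
  Visit H.
  At H: go right to W.
    At W: no left child.
    Visit W.
    At W: go right to K.
      At K: no left child.
      Visit K.
      At K: go right to E.
        E is a leaf — visit E.
Visit A.
At A: go right to U.
  At U: go left to L.
    At L: go left to Y.
      Y is a leaf — visit Y.
    Visit L.
    At L: go right to M.
      At M: no left child.
      Visit M.
      At M: go right to P.
        At P: go left to R.
          R is a leaf — visit R.
        Visit P.
        At P: no right child.
  Visit U.
  At U: go right to G.
    At G: go left to C.
      C is a leaf — visit C.
    Visit G.
    At G: no right child.
Full in-order sequence: J, D, H, W, K, E, A, Y, L, M, R, P, U, C, G.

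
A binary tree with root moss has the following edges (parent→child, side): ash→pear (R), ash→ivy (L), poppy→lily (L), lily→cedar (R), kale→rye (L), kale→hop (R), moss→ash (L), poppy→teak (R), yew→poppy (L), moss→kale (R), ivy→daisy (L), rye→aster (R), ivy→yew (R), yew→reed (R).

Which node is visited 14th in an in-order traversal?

kale

In-order visits the left subtree, then the node, then the right subtree.
At moss: go left to ash.
  At ash: go left to ivy.
    At ivy: go left to daisy.
      daisy is a leaf — visit daisy.
    Visit ivy.
    At ivy: go right to yew.
      At yew: go left to poppy.
        At poppy: go left to lily.
          At lily: no left child.
          Visit lily.
          At lily: go right to cedar.
            cedar is a leaf — visit cedar.
        Visit poppy.
        At poppy: go right to teak.
          teak is a leaf — visit teak.
      Visit yew.
      At yew: go right to reed.
        reed is a leaf — visit reed.
  Visit ash.
  At ash: go right to pear.
    pear is a leaf — visit pear.
Visit moss.
At moss: go right to kale.
  At kale: go left to rye.
    At rye: no left child.
    Visit rye.
    At rye: go right to aster.
      aster is a leaf — visit aster.
  Visit kale.
  At kale: go right to hop.
    hop is a leaf — visit hop.
Full in-order sequence: daisy, ivy, lily, cedar, poppy, teak, yew, reed, ash, pear, moss, rye, aster, kale, hop.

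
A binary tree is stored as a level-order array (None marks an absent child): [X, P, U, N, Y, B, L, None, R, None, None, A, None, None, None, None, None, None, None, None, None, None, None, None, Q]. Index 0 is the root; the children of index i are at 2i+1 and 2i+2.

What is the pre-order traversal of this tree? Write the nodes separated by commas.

Pre-order visits the node, then its left subtree, then its right subtree.
Visit X.
At X: go left to P.
  Visit P.
  At P: go left to N.
    Visit N.
    At N: no left child.
    At N: go right to R.
      R is a leaf — visit R.
  At P: go right to Y.
    Y is a leaf — visit Y.
At X: go right to U.
  Visit U.
  At U: go left to B.
    Visit B.
    At B: go left to A.
      Visit A.
      At A: no left child.
      At A: go right to Q.
        Q is a leaf — visit Q.
    At B: no right child.
  At U: go right to L.
    L is a leaf — visit L.

X, P, N, R, Y, U, B, A, Q, L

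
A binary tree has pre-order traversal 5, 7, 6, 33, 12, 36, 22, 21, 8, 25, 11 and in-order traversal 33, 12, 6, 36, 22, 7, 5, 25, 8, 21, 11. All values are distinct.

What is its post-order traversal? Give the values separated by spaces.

The first element of pre-order is the root; it splits in-order into left and right subtrees.
Root 5: left subtree has 6 nodes {33, 12, 6, 36, 22, 7}, right has 4 {25, 8, 21, 11}.
  Root 7: left subtree has 5 nodes {33, 12, 6, 36, 22}, right has 0 { }.
    Root 6: left subtree has 2 nodes {33, 12}, right has 2 {36, 22}.
      Root 33: left subtree has 0 nodes { }, right has 1 {12}.
      Root 36: left subtree has 0 nodes { }, right has 1 {22}.
  Root 21: left subtree has 2 nodes {25, 8}, right has 1 {11}.
    Root 8: left subtree has 1 node {25}, right has 0 { }.

12 33 22 36 6 7 25 8 11 21 5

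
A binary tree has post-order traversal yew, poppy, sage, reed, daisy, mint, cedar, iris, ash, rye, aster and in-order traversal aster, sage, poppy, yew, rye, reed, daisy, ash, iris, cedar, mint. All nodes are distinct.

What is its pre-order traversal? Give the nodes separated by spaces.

aster rye sage poppy yew ash daisy reed iris cedar mint

The last element of post-order is the root; it splits in-order into left and right subtrees.
Root aster: left subtree has 0 nodes { }, right has 10 {sage, poppy, yew, rye, reed, daisy, ash, iris, cedar, mint}.
  Root rye: left subtree has 3 nodes {sage, poppy, yew}, right has 6 {reed, daisy, ash, iris, cedar, mint}.
    Root sage: left subtree has 0 nodes { }, right has 2 {poppy, yew}.
      Root poppy: left subtree has 0 nodes { }, right has 1 {yew}.
    Root ash: left subtree has 2 nodes {reed, daisy}, right has 3 {iris, cedar, mint}.
      Root daisy: left subtree has 1 node {reed}, right has 0 { }.
      Root iris: left subtree has 0 nodes { }, right has 2 {cedar, mint}.
        Root cedar: left subtree has 0 nodes { }, right has 1 {mint}.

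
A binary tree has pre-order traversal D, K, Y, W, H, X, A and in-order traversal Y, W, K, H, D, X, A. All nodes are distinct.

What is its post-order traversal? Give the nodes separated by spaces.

The first element of pre-order is the root; it splits in-order into left and right subtrees.
Root D: left subtree has 4 nodes {Y, W, K, H}, right has 2 {X, A}.
  Root K: left subtree has 2 nodes {Y, W}, right has 1 {H}.
    Root Y: left subtree has 0 nodes { }, right has 1 {W}.
  Root X: left subtree has 0 nodes { }, right has 1 {A}.

W Y H K A X D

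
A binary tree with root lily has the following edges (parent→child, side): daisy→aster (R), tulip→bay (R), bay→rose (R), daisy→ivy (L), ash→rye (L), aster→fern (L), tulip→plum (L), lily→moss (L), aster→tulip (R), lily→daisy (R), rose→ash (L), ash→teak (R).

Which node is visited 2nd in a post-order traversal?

ivy

Post-order visits the left subtree, then the right subtree, then the node.
At lily: go left to moss.
  moss is a leaf — visit moss.
At lily: go right to daisy.
  At daisy: go left to ivy.
    ivy is a leaf — visit ivy.
  At daisy: go right to aster.
    At aster: go left to fern.
      fern is a leaf — visit fern.
    At aster: go right to tulip.
      At tulip: go left to plum.
        plum is a leaf — visit plum.
      At tulip: go right to bay.
        At bay: no left child.
        At bay: go right to rose.
          At rose: go left to ash.
            At ash: go left to rye.
              rye is a leaf — visit rye.
            At ash: go right to teak.
              teak is a leaf — visit teak.
            Visit ash.
          At rose: no right child.
          Visit rose.
        Visit bay.
      Visit tulip.
    Visit aster.
  Visit daisy.
Visit lily.
Full post-order sequence: moss, ivy, fern, plum, rye, teak, ash, rose, bay, tulip, aster, daisy, lily.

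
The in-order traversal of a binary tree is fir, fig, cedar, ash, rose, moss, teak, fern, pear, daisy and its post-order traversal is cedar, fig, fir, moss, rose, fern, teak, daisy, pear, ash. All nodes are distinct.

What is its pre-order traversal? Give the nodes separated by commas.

The last element of post-order is the root; it splits in-order into left and right subtrees.
Root ash: left subtree has 3 nodes {fir, fig, cedar}, right has 6 {rose, moss, teak, fern, pear, daisy}.
  Root fir: left subtree has 0 nodes { }, right has 2 {fig, cedar}.
    Root fig: left subtree has 0 nodes { }, right has 1 {cedar}.
  Root pear: left subtree has 4 nodes {rose, moss, teak, fern}, right has 1 {daisy}.
    Root teak: left subtree has 2 nodes {rose, moss}, right has 1 {fern}.
      Root rose: left subtree has 0 nodes { }, right has 1 {moss}.

ash, fir, fig, cedar, pear, teak, rose, moss, fern, daisy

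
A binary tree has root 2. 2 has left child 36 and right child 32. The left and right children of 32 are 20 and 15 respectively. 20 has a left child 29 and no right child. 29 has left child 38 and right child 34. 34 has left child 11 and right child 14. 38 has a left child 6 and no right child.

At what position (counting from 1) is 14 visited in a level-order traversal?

11

Level-order visits nodes level by level from the root, left to right within each level.
Level 0: 2
Level 1: 36, 32
Level 2: 20, 15
Level 3: 29
Level 4: 38, 34
Level 5: 6, 11, 14
Full level-order sequence: 2, 36, 32, 20, 15, 29, 38, 34, 6, 11, 14.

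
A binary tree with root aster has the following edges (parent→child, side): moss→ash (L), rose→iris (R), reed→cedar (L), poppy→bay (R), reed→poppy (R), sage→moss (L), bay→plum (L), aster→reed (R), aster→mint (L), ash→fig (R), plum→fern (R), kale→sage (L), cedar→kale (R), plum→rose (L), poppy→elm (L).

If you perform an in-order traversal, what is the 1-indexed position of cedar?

3

In-order visits the left subtree, then the node, then the right subtree.
At aster: go left to mint.
  mint is a leaf — visit mint.
Visit aster.
At aster: go right to reed.
  At reed: go left to cedar.
    At cedar: no left child.
    Visit cedar.
    At cedar: go right to kale.
      At kale: go left to sage.
        At sage: go left to moss.
          At moss: go left to ash.
            At ash: no left child.
            Visit ash.
            At ash: go right to fig.
              fig is a leaf — visit fig.
          Visit moss.
          At moss: no right child.
        Visit sage.
        At sage: no right child.
      Visit kale.
      At kale: no right child.
  Visit reed.
  At reed: go right to poppy.
    At poppy: go left to elm.
      elm is a leaf — visit elm.
    Visit poppy.
    At poppy: go right to bay.
      At bay: go left to plum.
        At plum: go left to rose.
          At rose: no left child.
          Visit rose.
          At rose: go right to iris.
            iris is a leaf — visit iris.
        Visit plum.
        At plum: go right to fern.
          fern is a leaf — visit fern.
      Visit bay.
      At bay: no right child.
Full in-order sequence: mint, aster, cedar, ash, fig, moss, sage, kale, reed, elm, poppy, rose, iris, plum, fern, bay.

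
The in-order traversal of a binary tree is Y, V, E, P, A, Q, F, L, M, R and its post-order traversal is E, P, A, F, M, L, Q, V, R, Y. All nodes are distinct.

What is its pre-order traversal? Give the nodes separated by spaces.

Y R V Q A P E L F M

The last element of post-order is the root; it splits in-order into left and right subtrees.
Root Y: left subtree has 0 nodes { }, right has 9 {V, E, P, A, Q, F, L, M, R}.
  Root R: left subtree has 8 nodes {V, E, P, A, Q, F, L, M}, right has 0 { }.
    Root V: left subtree has 0 nodes { }, right has 7 {E, P, A, Q, F, L, M}.
      Root Q: left subtree has 3 nodes {E, P, A}, right has 3 {F, L, M}.
        Root A: left subtree has 2 nodes {E, P}, right has 0 { }.
          Root P: left subtree has 1 node {E}, right has 0 { }.
        Root L: left subtree has 1 node {F}, right has 1 {M}.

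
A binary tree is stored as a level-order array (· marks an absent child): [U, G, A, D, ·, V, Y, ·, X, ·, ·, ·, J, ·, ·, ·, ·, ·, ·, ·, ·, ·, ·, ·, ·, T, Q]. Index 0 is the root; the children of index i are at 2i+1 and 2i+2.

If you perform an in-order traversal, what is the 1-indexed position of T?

6

In-order visits the left subtree, then the node, then the right subtree.
At U: go left to G.
  At G: go left to D.
    At D: no left child.
    Visit D.
    At D: go right to X.
      X is a leaf — visit X.
  Visit G.
  At G: no right child.
Visit U.
At U: go right to A.
  At A: go left to V.
    At V: no left child.
    Visit V.
    At V: go right to J.
      At J: go left to T.
        T is a leaf — visit T.
      Visit J.
      At J: go right to Q.
        Q is a leaf — visit Q.
  Visit A.
  At A: go right to Y.
    Y is a leaf — visit Y.
Full in-order sequence: D, X, G, U, V, T, J, Q, A, Y.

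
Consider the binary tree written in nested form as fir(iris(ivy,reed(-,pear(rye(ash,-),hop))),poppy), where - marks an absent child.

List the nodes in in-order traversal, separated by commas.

ivy, iris, reed, ash, rye, pear, hop, fir, poppy

In-order visits the left subtree, then the node, then the right subtree.
At fir: go left to iris.
  At iris: go left to ivy.
    ivy is a leaf — visit ivy.
  Visit iris.
  At iris: go right to reed.
    At reed: no left child.
    Visit reed.
    At reed: go right to pear.
      At pear: go left to rye.
        At rye: go left to ash.
          ash is a leaf — visit ash.
        Visit rye.
        At rye: no right child.
      Visit pear.
      At pear: go right to hop.
        hop is a leaf — visit hop.
Visit fir.
At fir: go right to poppy.
  poppy is a leaf — visit poppy.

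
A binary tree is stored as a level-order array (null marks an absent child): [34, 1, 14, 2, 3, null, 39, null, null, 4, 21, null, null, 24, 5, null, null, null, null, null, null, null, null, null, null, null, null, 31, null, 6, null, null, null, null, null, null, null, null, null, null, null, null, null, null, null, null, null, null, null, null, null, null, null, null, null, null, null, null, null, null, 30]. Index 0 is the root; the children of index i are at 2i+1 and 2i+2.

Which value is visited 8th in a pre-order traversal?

Pre-order visits the node, then its left subtree, then its right subtree.
Visit 34.
At 34: go left to 1.
  Visit 1.
  At 1: go left to 2.
    2 is a leaf — visit 2.
  At 1: go right to 3.
    Visit 3.
    At 3: go left to 4.
      4 is a leaf — visit 4.
    At 3: go right to 21.
      21 is a leaf — visit 21.
At 34: go right to 14.
  Visit 14.
  At 14: no left child.
  At 14: go right to 39.
    Visit 39.
    At 39: go left to 24.
      Visit 24.
      At 24: go left to 31.
        31 is a leaf — visit 31.
      At 24: no right child.
    At 39: go right to 5.
      Visit 5.
      At 5: go left to 6.
        Visit 6.
        At 6: no left child.
        At 6: go right to 30.
          30 is a leaf — visit 30.
      At 5: no right child.
Full pre-order sequence: 34, 1, 2, 3, 4, 21, 14, 39, 24, 31, 5, 6, 30.

39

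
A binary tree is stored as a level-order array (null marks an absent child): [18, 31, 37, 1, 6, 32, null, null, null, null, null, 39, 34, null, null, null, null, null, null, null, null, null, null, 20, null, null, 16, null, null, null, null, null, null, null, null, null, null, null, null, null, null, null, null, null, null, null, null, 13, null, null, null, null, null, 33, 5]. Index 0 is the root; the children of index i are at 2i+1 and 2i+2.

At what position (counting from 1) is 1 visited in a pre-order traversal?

Pre-order visits the node, then its left subtree, then its right subtree.
Visit 18.
At 18: go left to 31.
  Visit 31.
  At 31: go left to 1.
    1 is a leaf — visit 1.
  At 31: go right to 6.
    6 is a leaf — visit 6.
At 18: go right to 37.
  Visit 37.
  At 37: go left to 32.
    Visit 32.
    At 32: go left to 39.
      Visit 39.
      At 39: go left to 20.
        Visit 20.
        At 20: go left to 13.
          13 is a leaf — visit 13.
        At 20: no right child.
      At 39: no right child.
    At 32: go right to 34.
      Visit 34.
      At 34: no left child.
      At 34: go right to 16.
        Visit 16.
        At 16: go left to 33.
          33 is a leaf — visit 33.
        At 16: go right to 5.
          5 is a leaf — visit 5.
  At 37: no right child.
Full pre-order sequence: 18, 31, 1, 6, 37, 32, 39, 20, 13, 34, 16, 33, 5.

3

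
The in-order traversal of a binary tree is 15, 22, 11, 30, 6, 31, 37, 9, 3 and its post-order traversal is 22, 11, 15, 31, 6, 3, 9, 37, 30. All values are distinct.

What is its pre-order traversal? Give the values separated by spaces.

30 15 11 22 37 6 31 9 3

The last element of post-order is the root; it splits in-order into left and right subtrees.
Root 30: left subtree has 3 nodes {15, 22, 11}, right has 5 {6, 31, 37, 9, 3}.
  Root 15: left subtree has 0 nodes { }, right has 2 {22, 11}.
    Root 11: left subtree has 1 node {22}, right has 0 { }.
  Root 37: left subtree has 2 nodes {6, 31}, right has 2 {9, 3}.
    Root 6: left subtree has 0 nodes { }, right has 1 {31}.
    Root 9: left subtree has 0 nodes { }, right has 1 {3}.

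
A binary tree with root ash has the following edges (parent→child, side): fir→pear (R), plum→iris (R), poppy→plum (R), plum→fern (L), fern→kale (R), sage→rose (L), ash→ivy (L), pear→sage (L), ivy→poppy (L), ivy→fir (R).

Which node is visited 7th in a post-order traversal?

sage

Post-order visits the left subtree, then the right subtree, then the node.
At ash: go left to ivy.
  At ivy: go left to poppy.
    At poppy: no left child.
    At poppy: go right to plum.
      At plum: go left to fern.
        At fern: no left child.
        At fern: go right to kale.
          kale is a leaf — visit kale.
        Visit fern.
      At plum: go right to iris.
        iris is a leaf — visit iris.
      Visit plum.
    Visit poppy.
  At ivy: go right to fir.
    At fir: no left child.
    At fir: go right to pear.
      At pear: go left to sage.
        At sage: go left to rose.
          rose is a leaf — visit rose.
        At sage: no right child.
        Visit sage.
      At pear: no right child.
      Visit pear.
    Visit fir.
  Visit ivy.
At ash: no right child.
Visit ash.
Full post-order sequence: kale, fern, iris, plum, poppy, rose, sage, pear, fir, ivy, ash.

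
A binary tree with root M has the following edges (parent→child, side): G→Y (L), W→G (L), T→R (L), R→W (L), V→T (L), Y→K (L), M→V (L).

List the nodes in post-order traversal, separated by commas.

Post-order visits the left subtree, then the right subtree, then the node.
At M: go left to V.
  At V: go left to T.
    At T: go left to R.
      At R: go left to W.
        At W: go left to G.
          At G: go left to Y.
            At Y: go left to K.
              K is a leaf — visit K.
            At Y: no right child.
            Visit Y.
          At G: no right child.
          Visit G.
        At W: no right child.
        Visit W.
      At R: no right child.
      Visit R.
    At T: no right child.
    Visit T.
  At V: no right child.
  Visit V.
At M: no right child.
Visit M.

K, Y, G, W, R, T, V, M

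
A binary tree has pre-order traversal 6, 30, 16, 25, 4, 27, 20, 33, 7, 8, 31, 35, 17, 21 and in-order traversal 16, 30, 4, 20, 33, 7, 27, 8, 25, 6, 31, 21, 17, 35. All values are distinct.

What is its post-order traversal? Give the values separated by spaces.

16 7 33 20 8 27 4 25 30 21 17 35 31 6

The first element of pre-order is the root; it splits in-order into left and right subtrees.
Root 6: left subtree has 9 nodes {16, 30, 4, 20, 33, 7, 27, 8, 25}, right has 4 {31, 21, 17, 35}.
  Root 30: left subtree has 1 node {16}, right has 7 {4, 20, 33, 7, 27, 8, 25}.
    Root 25: left subtree has 6 nodes {4, 20, 33, 7, 27, 8}, right has 0 { }.
      Root 4: left subtree has 0 nodes { }, right has 5 {20, 33, 7, 27, 8}.
        Root 27: left subtree has 3 nodes {20, 33, 7}, right has 1 {8}.
          Root 20: left subtree has 0 nodes { }, right has 2 {33, 7}.
            Root 33: left subtree has 0 nodes { }, right has 1 {7}.
  Root 31: left subtree has 0 nodes { }, right has 3 {21, 17, 35}.
    Root 35: left subtree has 2 nodes {21, 17}, right has 0 { }.
      Root 17: left subtree has 1 node {21}, right has 0 { }.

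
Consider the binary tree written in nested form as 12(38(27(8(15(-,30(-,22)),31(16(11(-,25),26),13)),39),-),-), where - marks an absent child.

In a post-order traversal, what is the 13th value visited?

38

Post-order visits the left subtree, then the right subtree, then the node.
At 12: go left to 38.
  At 38: go left to 27.
    At 27: go left to 8.
      At 8: go left to 15.
        At 15: no left child.
        At 15: go right to 30.
          At 30: no left child.
          At 30: go right to 22.
            22 is a leaf — visit 22.
          Visit 30.
        Visit 15.
      At 8: go right to 31.
        At 31: go left to 16.
          At 16: go left to 11.
            At 11: no left child.
            At 11: go right to 25.
              25 is a leaf — visit 25.
            Visit 11.
          At 16: go right to 26.
            26 is a leaf — visit 26.
          Visit 16.
        At 31: go right to 13.
          13 is a leaf — visit 13.
        Visit 31.
      Visit 8.
    At 27: go right to 39.
      39 is a leaf — visit 39.
    Visit 27.
  At 38: no right child.
  Visit 38.
At 12: no right child.
Visit 12.
Full post-order sequence: 22, 30, 15, 25, 11, 26, 16, 13, 31, 8, 39, 27, 38, 12.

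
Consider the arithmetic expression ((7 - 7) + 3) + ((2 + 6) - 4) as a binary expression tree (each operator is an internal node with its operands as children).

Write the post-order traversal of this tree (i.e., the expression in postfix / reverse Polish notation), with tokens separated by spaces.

7 7 - 3 + 2 6 + 4 - +

Post-order on an expression tree gives postfix notation: for each operator, emit left operand, right operand, then the operator.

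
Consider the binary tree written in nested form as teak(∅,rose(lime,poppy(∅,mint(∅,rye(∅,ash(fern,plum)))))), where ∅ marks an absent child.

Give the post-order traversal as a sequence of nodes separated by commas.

lime, fern, plum, ash, rye, mint, poppy, rose, teak

Post-order visits the left subtree, then the right subtree, then the node.
At teak: no left child.
At teak: go right to rose.
  At rose: go left to lime.
    lime is a leaf — visit lime.
  At rose: go right to poppy.
    At poppy: no left child.
    At poppy: go right to mint.
      At mint: no left child.
      At mint: go right to rye.
        At rye: no left child.
        At rye: go right to ash.
          At ash: go left to fern.
            fern is a leaf — visit fern.
          At ash: go right to plum.
            plum is a leaf — visit plum.
          Visit ash.
        Visit rye.
      Visit mint.
    Visit poppy.
  Visit rose.
Visit teak.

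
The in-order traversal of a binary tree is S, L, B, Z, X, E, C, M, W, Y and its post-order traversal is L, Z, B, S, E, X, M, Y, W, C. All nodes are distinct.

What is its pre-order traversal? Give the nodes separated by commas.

The last element of post-order is the root; it splits in-order into left and right subtrees.
Root C: left subtree has 6 nodes {S, L, B, Z, X, E}, right has 3 {M, W, Y}.
  Root X: left subtree has 4 nodes {S, L, B, Z}, right has 1 {E}.
    Root S: left subtree has 0 nodes { }, right has 3 {L, B, Z}.
      Root B: left subtree has 1 node {L}, right has 1 {Z}.
  Root W: left subtree has 1 node {M}, right has 1 {Y}.

C, X, S, B, L, Z, E, W, M, Y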